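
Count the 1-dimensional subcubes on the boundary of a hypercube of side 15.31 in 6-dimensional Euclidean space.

Choose 1 of 6 axes to span the face (C(6,1) = 6 ways), then fix each of the remaining 5 coordinates at one of its two extreme values (2^5 = 32 ways): 6·32 = 192.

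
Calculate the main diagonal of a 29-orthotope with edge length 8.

d = √(8² + 8² + ... + 8²) [29 terms] = √(29·8²) = 8√29 ≈ 43.0813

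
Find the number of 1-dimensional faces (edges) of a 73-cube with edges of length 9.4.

Number of 1-faces = C(73,1)·2^(73-1) = 73·4722366482869645213696 = 344732753249484100599808.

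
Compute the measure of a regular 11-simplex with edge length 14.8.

For a regular n-simplex with edge a, V = (a^n / n!)·√((n+1)/2^n). With a=14.8, n=11: V ≈ 14310.3.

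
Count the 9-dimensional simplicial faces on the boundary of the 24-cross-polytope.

f_9(24-orthoplex) = 2^10 · (24 choose 10) = 2008326144.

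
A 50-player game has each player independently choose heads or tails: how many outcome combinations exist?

The 50-cube has 2^50 = 1125899906842624 vertices.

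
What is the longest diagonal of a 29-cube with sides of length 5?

The space diagonal of an n-cube of side s is s√n. Here 5·√29 ≈ 26.9258.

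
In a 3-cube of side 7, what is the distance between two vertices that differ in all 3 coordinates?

The space diagonal of an n-cube of side s is s√n. Here 7·√3 ≈ 12.1244.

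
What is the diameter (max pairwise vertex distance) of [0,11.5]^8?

The space diagonal of an n-cube of side s is s√n. Here 11.5·√8 ≈ 32.5269.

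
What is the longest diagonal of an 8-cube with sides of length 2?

||(2,2,...,2)|| = √(8)·2 ≈ 5.65685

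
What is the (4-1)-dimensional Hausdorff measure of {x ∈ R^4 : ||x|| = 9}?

The surface area of an n-ball is 2π^(n/2) r^(n-1) / Γ(n/2). For n=4, r=9: 1458·π^2 ≈ 14389.9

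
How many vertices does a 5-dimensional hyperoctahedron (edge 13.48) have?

f_0(5-orthoplex) = 2^1 · (5 choose 1) = 10.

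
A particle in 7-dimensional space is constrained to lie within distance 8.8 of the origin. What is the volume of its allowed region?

Volume = π^{7/2}·(8.8)^7/Γ(9/2) ≈ 1.9309e+07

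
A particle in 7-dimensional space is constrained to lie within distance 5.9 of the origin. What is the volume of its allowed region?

The n-ball volume is π^(n/2)·r^n/Γ(n/2+1). With n=7, r=5.9: V ≈ 1.17583e+06.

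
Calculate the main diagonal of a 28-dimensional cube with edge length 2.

Diagonal = √28 · 2 ≈ 10.583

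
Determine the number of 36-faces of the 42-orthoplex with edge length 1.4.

Each 36-face is the convex hull of 37 vertices, one chosen as ±e_i from each of 37 distinct axes: 2^37·C(42,37) = 116914919672119296.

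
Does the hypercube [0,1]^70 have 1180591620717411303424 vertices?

True. The 70-cube has 2^70 = 1180591620717411303424 vertices.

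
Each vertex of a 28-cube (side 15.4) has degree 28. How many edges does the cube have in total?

Each of the 2^28 = 268435456 vertices has degree 28; total edges = 28·2^28/2 = 3758096384.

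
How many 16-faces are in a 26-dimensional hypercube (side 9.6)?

f_16(26-cube) = (26 choose 16) · 2^10 = 5439216640.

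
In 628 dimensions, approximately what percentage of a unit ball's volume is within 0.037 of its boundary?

1 - (1-0.037)^628 ≈ 1 - 5.216e-11 ≈ (100 - 5.22e-09)%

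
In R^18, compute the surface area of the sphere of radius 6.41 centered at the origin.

S = n·V_n(r)/r = 18·V_18(6.41)/6.41 (volume-to-surface relation), giving 7.69919e+13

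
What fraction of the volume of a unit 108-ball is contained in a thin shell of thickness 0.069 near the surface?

Shell fraction = 1 - (1-0.069)^108 ≈ 0.999557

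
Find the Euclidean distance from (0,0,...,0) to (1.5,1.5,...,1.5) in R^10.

d = √(1.5² + 1.5² + ... + 1.5²) [10 terms] = √(10·1.5²) = 1.5√10 ≈ 4.74342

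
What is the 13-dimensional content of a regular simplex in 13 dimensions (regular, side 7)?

V_13 = √(14) · 7^13 / (13! · 2^(13/2)) ≈ 0.643225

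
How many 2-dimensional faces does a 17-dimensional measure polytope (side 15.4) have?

Number of 2-faces = C(17,2) · 2^(17-2) = 136 · 32768 = 4456448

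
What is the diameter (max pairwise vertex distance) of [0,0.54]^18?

||(0.54,0.54,...,0.54)|| = √(18)·0.54 ≈ 2.29103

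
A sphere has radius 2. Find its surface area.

S = n·V_n(r)/r = 3·V_3(2)/2 (volume-to-surface relation), giving 4πr² = 4π·(2)² ≈ 50.2655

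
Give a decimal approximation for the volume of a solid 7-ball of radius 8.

The n-ball volume is π^(n/2)·r^n/Γ(n/2+1). With n=7, r=8: V = 33554432·π^3/105 ≈ 9.90855e+06.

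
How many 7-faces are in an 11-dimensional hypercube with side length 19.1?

Choose 7 of 11 axes to span the face (C(11,7) = 330 ways), then fix each of the remaining 4 coordinates at one of its two extreme values (2^4 = 16 ways): 330·16 = 5280.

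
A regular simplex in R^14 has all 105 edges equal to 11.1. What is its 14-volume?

Volume = 11.1^14 · √(15/2^14) / 14! ≈ 149.606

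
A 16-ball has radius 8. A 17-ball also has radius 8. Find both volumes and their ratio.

V_16(8) ≈ 6.62397e+13. V_17(8) ≈ 3.17461e+14. Ratio V_16/V_17 ≈ 0.2087.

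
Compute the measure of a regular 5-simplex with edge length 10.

V_5 = √(6) · 10^5 / (5! · 2^(5/2)) ≈ 360.844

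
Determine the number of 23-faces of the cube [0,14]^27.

Choose 23 of 27 axes to span the face (C(27,23) = 17550 ways), then fix each of the remaining 4 coordinates at one of its two extreme values (2^4 = 16 ways): 17550·16 = 280800.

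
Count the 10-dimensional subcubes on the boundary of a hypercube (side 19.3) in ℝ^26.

Number of 10-faces = C(26,10) · 2^(26-10) = 5311735 · 65536 = 348109864960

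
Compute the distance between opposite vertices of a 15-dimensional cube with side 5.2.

The space diagonal of an n-cube of side s is s√n. Here 5.2·√15 ≈ 20.1395.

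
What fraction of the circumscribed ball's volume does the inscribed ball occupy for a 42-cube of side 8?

The radii are 8/2 and 8√42/2, so the volume ratio is (1/√42)^42 = 42^{-42/2} ≈ 8.1614e-35.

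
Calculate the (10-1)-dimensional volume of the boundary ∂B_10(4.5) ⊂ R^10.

|∂B_10(4.5)| = 129140163·π^5/2048 ≈ 1.92966e+07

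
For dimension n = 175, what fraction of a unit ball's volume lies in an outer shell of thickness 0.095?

1 - (1-0.095)^175 ≈ 0.9999999741 ≈ 99.999997%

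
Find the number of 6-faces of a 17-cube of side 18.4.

An n-cube has C(n,k)·2^(n-k) k-faces. Here C(17,6)·2^11 = 12376·2048 = 25346048.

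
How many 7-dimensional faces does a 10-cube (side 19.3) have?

f_7(10-cube) = (10 choose 7) · 2^3 = 960.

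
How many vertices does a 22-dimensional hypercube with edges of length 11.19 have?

The 22-cube has 2^22 = 4194304 vertices.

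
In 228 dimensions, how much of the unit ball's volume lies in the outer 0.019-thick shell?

V(inner)/V(outer) = ((1-0.019)/1)^228 ≈ 0.0126, so the shell fraction is 0.987395.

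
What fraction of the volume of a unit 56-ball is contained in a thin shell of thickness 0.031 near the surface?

1 - (1-0.031)^56 ≈ 0.828552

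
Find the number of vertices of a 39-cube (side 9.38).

Number of vertices = 2^39 = 549755813888.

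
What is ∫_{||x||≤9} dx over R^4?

V_4(9) = π^(4/2) · (9)^4 / Γ(4/2 + 1) = 6561·π^2/2 ≈ 32377.2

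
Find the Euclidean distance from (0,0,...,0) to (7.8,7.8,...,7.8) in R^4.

The space diagonal of an n-cube of side s is s√n. Here 7.8·√4 = 15.6.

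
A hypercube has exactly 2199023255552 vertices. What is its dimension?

Since 2^n = 2199023255552, we have n = 41.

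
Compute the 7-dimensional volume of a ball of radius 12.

The n-ball volume is π^(n/2)·r^n/Γ(n/2+1). With n=7, r=12: V = 191102976·π^3/35 ≈ 1.69297e+08.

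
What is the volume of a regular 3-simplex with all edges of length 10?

Volume = (√2/12) · 10³ = 117.851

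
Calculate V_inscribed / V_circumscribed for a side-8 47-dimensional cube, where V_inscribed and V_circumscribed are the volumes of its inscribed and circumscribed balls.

V_in/V_out = n^(-n/2) = 47^(-47/2) ≈ 5.07809e-40.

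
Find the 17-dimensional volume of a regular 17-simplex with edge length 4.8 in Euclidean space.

V_17 = √(18) · 4.8^17 / (17! · 2^(17/2)) ≈ 1.25578e-05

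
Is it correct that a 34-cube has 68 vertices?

False. The 34-cube has 2^34 = 17179869184 vertices.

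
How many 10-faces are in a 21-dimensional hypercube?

f_10(21-cube) = (21 choose 10) · 2^11 = 722362368.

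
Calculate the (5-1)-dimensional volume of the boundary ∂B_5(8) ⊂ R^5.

The surface area of an n-ball is 2π^(n/2) r^(n-1) / Γ(n/2). For n=5, r=8: 32768·π^2/3 ≈ 107802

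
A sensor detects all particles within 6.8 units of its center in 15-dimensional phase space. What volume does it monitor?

The n-ball volume is π^(n/2)·r^n/Γ(n/2+1). With n=15, r=6.8: V ≈ 1.17237e+12.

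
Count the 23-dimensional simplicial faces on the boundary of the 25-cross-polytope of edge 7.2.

Each 23-face is the convex hull of 24 vertices, one chosen as ±e_i from each of 24 distinct axes: 2^24·C(25,24) = 419430400.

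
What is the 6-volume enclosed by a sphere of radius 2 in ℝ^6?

V = 32·π^3/3 ≈ 330.734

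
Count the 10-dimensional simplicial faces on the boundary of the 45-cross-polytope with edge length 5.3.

f_10(45-orthoplex) = 2^11 · (45 choose 11) = 20788420423680.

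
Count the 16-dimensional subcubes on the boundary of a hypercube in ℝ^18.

Number of 16-faces = C(18,16) · 2^(18-16) = 153 · 4 = 612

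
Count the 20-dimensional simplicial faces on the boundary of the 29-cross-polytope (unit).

Number of 20-faces = 2^(20+1) · C(29,20+1) = 2097152 · 4292145 = 9001280471040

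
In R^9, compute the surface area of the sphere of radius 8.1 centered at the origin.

S_9(8.1) = 2·π^(9/2)·(8.1)^8 / Γ(9/2) ≈ 5.50098e+08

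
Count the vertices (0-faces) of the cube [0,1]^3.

The 3-cube has 2^3 = 8 vertices.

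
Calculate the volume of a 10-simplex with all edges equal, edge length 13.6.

Volume = 13.6^10 · √(11/2^10) / 10! ≈ 6182.62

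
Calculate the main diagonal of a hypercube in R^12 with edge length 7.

||(7,7,...,7)|| = √(12)·7 ≈ 24.2487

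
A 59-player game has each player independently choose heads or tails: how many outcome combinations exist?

Number of vertices = 2^59 = 576460752303423488.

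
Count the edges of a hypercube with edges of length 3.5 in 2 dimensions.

An n-cube has n·2^(n-1) edges. With n = 2: 2·2 = 4.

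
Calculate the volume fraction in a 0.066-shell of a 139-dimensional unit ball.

Shell fraction = 1 - (1-0.066)^139 ≈ 0.999924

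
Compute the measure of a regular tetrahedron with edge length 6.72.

Volume = (√2/12) · 6.72³ = 35.7636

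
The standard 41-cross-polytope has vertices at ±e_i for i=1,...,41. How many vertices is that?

The 41-dimensional cross-polytope has 2n = 2·41 = 82 vertices.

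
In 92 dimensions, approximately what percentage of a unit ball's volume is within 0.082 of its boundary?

1 - (1-0.082)^92 ≈ 0.999618 ≈ 99.9618%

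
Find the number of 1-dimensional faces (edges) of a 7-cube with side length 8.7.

Each of the 2^7 = 128 vertices has degree 7; total edges = 7·2^7/2 = 448.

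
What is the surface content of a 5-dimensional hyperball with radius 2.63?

|∂B_5(2.63)| ≈ 1259.19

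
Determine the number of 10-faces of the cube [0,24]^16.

Number of 10-faces = C(16,10) · 2^(16-10) = 8008 · 64 = 512512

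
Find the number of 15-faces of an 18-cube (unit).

Choose 15 of 18 axes to span the face (C(18,15) = 816 ways), then fix each of the remaining 3 coordinates at one of its two extreme values (2^3 = 8 ways): 816·8 = 6528.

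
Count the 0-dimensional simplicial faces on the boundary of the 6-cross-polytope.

f_0(6-orthoplex) = 2^1 · (6 choose 1) = 12.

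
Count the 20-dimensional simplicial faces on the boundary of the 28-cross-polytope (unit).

Each 20-face is the convex hull of 21 vertices, one chosen as ±e_i from each of 21 distinct axes: 2^21·C(28,21) = 2483111854080.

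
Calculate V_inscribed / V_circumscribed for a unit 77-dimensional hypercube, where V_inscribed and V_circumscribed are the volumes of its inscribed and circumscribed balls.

The radii are 1/2 and 1√77/2, so the volume ratio is (1/√77)^77 = 77^{-77/2} ≈ 2.34481e-73.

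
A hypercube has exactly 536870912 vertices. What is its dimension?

n = log_2(536870912) = 29.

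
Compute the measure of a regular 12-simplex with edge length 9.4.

V = (9.4^12 / 12!) · √((12+1) / 2^12) ≈ 55.9743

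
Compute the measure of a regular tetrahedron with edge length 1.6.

Volume = (√2/12) · 1.6³ = 0.482718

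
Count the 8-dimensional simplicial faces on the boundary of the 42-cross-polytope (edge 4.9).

An n-cross-polytope has 2^(k+1)·C(n,k+1) k-faces. Here 2^9·C(42,9) = 512·445891810 = 228296606720.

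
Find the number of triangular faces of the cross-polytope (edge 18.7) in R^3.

f_2(3-orthoplex) = 2^3 · (3 choose 3) = 8.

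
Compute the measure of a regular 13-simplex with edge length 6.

For a regular n-simplex with edge a, V = (a^n / n!)·√((n+1)/2^n). With a=6, n=13: V ≈ 0.0867072.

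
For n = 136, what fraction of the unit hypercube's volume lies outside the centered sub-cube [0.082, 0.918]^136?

Shell fraction = 1 - (1-0.164)^136 ≈ 1 - 2.631e-11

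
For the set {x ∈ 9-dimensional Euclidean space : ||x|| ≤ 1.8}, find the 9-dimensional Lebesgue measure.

V_9(1.8) = π^(9/2) · (1.8)^9 / Γ(9/2 + 1) ≈ 654.29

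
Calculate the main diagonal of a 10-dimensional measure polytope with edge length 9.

||(9,9,...,9)|| = √(10)·9 ≈ 28.4605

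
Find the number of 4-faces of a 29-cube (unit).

Choose 4 of 29 axes to span the face (C(29,4) = 23751 ways), then fix each of the remaining 25 coordinates at one of its two extreme values (2^25 = 33554432 ways): 23751·33554432 = 796951314432.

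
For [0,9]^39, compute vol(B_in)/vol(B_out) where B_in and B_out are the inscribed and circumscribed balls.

The radii are 9/2 and 9√39/2, so the volume ratio is (1/√39)^39 = 39^{-39/2} ≈ 9.42411e-32.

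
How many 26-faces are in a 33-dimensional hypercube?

An n-cube has C(n,k)·2^(n-k) k-faces. Here C(33,26)·2^7 = 4272048·128 = 546822144.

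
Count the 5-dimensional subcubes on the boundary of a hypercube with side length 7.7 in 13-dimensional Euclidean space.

Number of 5-faces = C(13,5) · 2^(13-5) = 1287 · 256 = 329472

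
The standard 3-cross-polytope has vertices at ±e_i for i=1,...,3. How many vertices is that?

The 3-dimensional cross-polytope has 2n = 2·3 = 6 vertices.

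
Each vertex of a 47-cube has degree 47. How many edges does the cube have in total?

Number of 1-faces = C(47,1)·2^(47-1) = 47·70368744177664 = 3307330976350208.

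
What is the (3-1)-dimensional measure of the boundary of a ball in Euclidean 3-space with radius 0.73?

S = n·V_n(r)/r = 3·V_3(0.73)/0.73 (volume-to-surface relation), giving 4πr² = 4π·(0.73)² ≈ 6.69662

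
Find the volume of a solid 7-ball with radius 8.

The n-ball volume is π^(n/2)·r^n/Γ(n/2+1). With n=7, r=8: V = 33554432·π^3/105 ≈ 9.90855e+06.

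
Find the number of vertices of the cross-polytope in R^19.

Each 0-face is the convex hull of 1 vertex, one chosen as ±e_i from each of 1 distinct axis: 2^1·C(19,1) = 38.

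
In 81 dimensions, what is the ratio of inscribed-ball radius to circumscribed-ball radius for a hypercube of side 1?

For an n-cube of any side s, the inradius is s/2 and the circumradius is s√n/2, so the ratio is 1/√81 ≈ 0.111111.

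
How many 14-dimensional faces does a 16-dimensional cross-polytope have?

An n-cross-polytope has 2^(k+1)·C(n,k+1) k-faces. Here 2^15·C(16,15) = 32768·16 = 524288.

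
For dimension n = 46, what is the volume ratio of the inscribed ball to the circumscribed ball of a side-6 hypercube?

V_in / V_out = (r_in/r_out)^46 = (1/√46)^46 = 46^(-46/2) ≈ 5.70913e-39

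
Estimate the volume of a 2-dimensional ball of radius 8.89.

The n-ball volume is π^(n/2)·r^n/Γ(n/2+1). With n=2, r=8.89: V ≈ 248.287.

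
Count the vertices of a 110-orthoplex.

Number of vertices = 2n = 220.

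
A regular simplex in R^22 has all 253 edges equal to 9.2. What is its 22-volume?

V = (9.2^22 / 22!) · √((22+1) / 2^22) ≈ 0.00332736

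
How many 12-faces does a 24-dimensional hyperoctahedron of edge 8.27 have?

f_12(24-orthoplex) = 2^13 · (24 choose 13) = 20448411648.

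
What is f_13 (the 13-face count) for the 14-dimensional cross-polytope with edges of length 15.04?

f_13(14-orthoplex) = 2^14 · (14 choose 14) = 16384.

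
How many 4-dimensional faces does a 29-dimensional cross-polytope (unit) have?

Number of 4-faces = 2^(4+1) · C(29,4+1) = 32 · 118755 = 3800160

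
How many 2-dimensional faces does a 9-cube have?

An n-cube has C(n,k)·2^(n-k) k-faces. Here C(9,2)·2^7 = 36·128 = 4608.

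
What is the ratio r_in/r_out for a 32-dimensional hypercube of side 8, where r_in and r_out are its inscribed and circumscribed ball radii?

r_in / r_out = (8/2) / (8√32/2) = 1/√32 ≈ 0.176777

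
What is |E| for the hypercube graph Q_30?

Number of 1-faces = C(30,1)·2^(30-1) = 30·536870912 = 16106127360.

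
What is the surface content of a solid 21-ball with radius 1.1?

S = n·V_n(r)/r = 21·V_21(1.1)/1.1 (volume-to-surface relation), giving 1.9707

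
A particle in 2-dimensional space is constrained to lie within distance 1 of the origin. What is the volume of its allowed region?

Volume = π^{2/2}·(1)^2/Γ(2) = π ≈ 3.14159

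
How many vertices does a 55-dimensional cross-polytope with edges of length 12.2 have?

The 55-dimensional cross-polytope has 2n = 2·55 = 110 vertices.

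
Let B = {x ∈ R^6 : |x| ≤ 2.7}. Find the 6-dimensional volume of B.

The n-ball volume is π^(n/2)·r^n/Γ(n/2+1). With n=6, r=2.7: V ≈ 2002.08.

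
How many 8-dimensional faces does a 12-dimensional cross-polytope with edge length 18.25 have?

f_8(12-orthoplex) = 2^9 · (12 choose 9) = 112640.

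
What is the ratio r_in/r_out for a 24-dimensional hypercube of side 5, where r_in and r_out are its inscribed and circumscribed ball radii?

r_in = 5/2 (half the side); r_out = 5√24/2 (half the diagonal). Ratio = 1/√24 ≈ 0.204124.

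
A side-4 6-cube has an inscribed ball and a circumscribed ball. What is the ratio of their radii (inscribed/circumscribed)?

r_in / r_out = (4/2) / (4√6/2) = 1/√6 ≈ 0.408248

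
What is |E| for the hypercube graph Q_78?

Each of the 2^78 = 302231454903657293676544 vertices has degree 78; total edges = 78·2^78/2 = 11787026741242634453385216.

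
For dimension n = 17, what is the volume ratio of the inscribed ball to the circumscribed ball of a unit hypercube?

V_in/V_out = n^(-n/2) = 17^(-17/2) ≈ 3.47684e-11.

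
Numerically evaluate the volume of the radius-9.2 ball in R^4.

V_4(9.2) = π^(4/2) · (9.2)^4 / Γ(4/2 + 1) ≈ 35352.6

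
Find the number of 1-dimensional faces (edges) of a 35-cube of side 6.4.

Each of the 2^35 = 34359738368 vertices has degree 35; total edges = 35·2^35/2 = 601295421440.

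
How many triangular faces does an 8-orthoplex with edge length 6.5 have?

Each 2-face is the convex hull of 3 vertices, one chosen as ±e_i from each of 3 distinct axes: 2^3·C(8,3) = 448.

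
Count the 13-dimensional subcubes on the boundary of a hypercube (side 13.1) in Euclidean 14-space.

f_13(14-cube) = (14 choose 13) · 2^1 = 28.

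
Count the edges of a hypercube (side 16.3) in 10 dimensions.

An n-cube has n·2^(n-1) edges. With n = 10: 10·512 = 5120.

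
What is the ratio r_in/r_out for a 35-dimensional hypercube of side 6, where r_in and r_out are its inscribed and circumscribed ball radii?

r_in / r_out = (6/2) / (6√35/2) = 1/√35 ≈ 0.169031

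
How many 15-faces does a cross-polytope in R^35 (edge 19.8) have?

Number of 15-faces = 2^(15+1) · C(35,15+1) = 65536 · 4059928950 = 266071503667200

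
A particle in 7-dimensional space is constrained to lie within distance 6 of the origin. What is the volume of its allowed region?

The n-ball volume is π^(n/2)·r^n/Γ(n/2+1). With n=7, r=6: V = 1492992·π^3/35 ≈ 1.32263e+06.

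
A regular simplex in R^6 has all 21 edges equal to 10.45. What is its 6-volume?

Volume = 10.45^6 · √(7/2^6) / 6! ≈ 598.17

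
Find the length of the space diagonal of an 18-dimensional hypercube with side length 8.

The space diagonal of an n-cube of side s is s√n. Here 8·√18 ≈ 33.9411.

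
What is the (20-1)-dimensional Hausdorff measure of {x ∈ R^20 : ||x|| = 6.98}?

|∂B_20(6.98)| ≈ 5.5721e+15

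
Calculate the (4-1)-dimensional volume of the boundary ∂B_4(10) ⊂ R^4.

The surface area of an n-ball is 2π^(n/2) r^(n-1) / Γ(n/2). For n=4, r=10: 2000·π^2 ≈ 19739.2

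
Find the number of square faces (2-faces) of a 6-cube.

Number of 2-faces = C(6,2) · 2^(6-2) = 15 · 16 = 240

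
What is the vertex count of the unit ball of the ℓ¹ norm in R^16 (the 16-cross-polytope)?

The 16-dimensional cross-polytope has 2n = 2·16 = 32 vertices.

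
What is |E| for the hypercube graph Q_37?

An n-cube has n·2^(n-1) edges. With n = 37: 37·68719476736 = 2542620639232.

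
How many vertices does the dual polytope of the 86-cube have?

The 86-dimensional cross-polytope has 2n = 2·86 = 172 vertices.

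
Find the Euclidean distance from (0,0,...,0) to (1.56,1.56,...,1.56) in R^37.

d = √(1.56² + 1.56² + ... + 1.56²) [37 terms] = √(37·1.56²) = 1.56√37 ≈ 9.48911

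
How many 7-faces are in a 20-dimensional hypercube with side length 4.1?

An n-cube has C(n,k)·2^(n-k) k-faces. Here C(20,7)·2^13 = 77520·8192 = 635043840.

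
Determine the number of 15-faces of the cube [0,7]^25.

Number of 15-faces = C(25,15) · 2^(25-15) = 3268760 · 1024 = 3347210240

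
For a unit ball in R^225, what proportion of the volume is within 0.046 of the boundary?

V(inner)/V(outer) = ((1-0.046)/1)^225 ≈ 2.503e-05, so the shell fraction is 0.999975.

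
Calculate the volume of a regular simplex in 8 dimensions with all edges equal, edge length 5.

Volume = 5^8 · √(9/2^8) / 8! ≈ 1.81652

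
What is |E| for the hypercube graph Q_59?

Number of 1-faces = C(59,1)·2^(59-1) = 59·288230376151711744 = 17005592192950992896.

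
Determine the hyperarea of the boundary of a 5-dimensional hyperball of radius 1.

The surface area of an n-ball is 2π^(n/2) r^(n-1) / Γ(n/2). For n=5, r=1: 8·π^2/3 ≈ 26.3189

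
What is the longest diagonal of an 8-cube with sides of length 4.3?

Diagonal = √8 · 4.3 ≈ 12.1622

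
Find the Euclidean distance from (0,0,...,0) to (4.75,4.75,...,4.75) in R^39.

Diagonal = √39 · 4.75 ≈ 29.6637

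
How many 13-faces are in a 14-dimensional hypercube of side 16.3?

An n-cube has C(n,k)·2^(n-k) k-faces. Here C(14,13)·2^1 = 14·2 = 28.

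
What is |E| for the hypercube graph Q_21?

An n-cube has n·2^(n-1) edges. With n = 21: 21·1048576 = 22020096.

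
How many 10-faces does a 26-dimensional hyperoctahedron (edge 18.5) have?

Number of 10-faces = 2^(10+1) · C(26,10+1) = 2048 · 7726160 = 15823175680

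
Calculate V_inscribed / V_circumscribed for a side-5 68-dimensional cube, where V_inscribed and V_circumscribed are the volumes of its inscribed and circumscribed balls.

The radii are 5/2 and 5√68/2, so the volume ratio is (1/√68)^68 = 68^{-68/2} ≈ 4.95105e-63.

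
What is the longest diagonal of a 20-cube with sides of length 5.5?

Diagonal = √20 · 5.5 ≈ 24.5967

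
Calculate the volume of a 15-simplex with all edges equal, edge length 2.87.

V = (2.87^15 / 15!) · √((15+1) / 2^15) ≈ 1.24757e-07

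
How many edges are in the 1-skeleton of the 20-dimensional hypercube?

The 20-cube has n·2^(n-1) = 20·2^19 = 20·524288 = 10485760 edges.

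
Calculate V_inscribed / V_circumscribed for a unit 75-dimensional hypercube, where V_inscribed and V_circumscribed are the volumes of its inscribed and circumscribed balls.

V_in / V_out = (r_in/r_out)^75 = (1/√75)^75 = 75^(-75/2) ≈ 4.84398e-71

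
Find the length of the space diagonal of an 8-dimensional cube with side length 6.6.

The space diagonal of an n-cube of side s is s√n. Here 6.6·√8 ≈ 18.6676.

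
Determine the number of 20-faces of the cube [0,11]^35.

Choose 20 of 35 axes to span the face (C(35,20) = 3247943160 ways), then fix each of the remaining 15 coordinates at one of its two extreme values (2^15 = 32768 ways): 3247943160·32768 = 106428601466880.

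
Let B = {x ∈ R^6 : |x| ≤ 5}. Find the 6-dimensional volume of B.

V_6(5) = π^(6/2) · (5)^6 / Γ(6/2 + 1) = 15625·π^3/6 ≈ 80745.5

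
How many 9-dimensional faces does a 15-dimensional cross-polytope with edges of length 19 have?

Each 9-face is the convex hull of 10 vertices, one chosen as ±e_i from each of 10 distinct axes: 2^10·C(15,10) = 3075072.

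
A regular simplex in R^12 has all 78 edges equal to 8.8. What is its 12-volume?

V = (8.8^12 / 12!) · √((12+1) / 2^12) ≈ 25.3657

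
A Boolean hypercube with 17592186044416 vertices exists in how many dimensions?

Since 2^n = 17592186044416, we have n = 44.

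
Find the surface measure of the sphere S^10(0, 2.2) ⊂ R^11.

The surface area of an n-ball is 2π^(n/2) r^(n-1) / Γ(n/2). For n=11, r=2.2: 55045.8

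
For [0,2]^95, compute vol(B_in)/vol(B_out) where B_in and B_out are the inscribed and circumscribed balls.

Volume scales as r^n, and r_in/r_out = 1/√95, giving (1/√95)^95 ≈ 1.14322e-94.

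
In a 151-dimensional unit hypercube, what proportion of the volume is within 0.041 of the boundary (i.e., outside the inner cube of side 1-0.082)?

The inner cube has side 1-2·0.041 = 0.918 and volume (0.918)^151 ≈ 2.45e-06, so the shell holds 0.9999975496 of the volume.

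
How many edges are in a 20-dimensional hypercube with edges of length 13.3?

f_1(20-cube) = (20 choose 1) · 2^19 = 10485760.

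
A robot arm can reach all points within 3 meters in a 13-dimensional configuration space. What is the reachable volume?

V_13(3) = π^(13/2) · (3)^13 / Γ(13/2 + 1) = 7558272·π^6/5005 ≈ 1.45184e+06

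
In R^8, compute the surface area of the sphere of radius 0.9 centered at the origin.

S = n·V_n(r)/r = 8·V_8(0.9)/0.9 (volume-to-surface relation), giving 15.5302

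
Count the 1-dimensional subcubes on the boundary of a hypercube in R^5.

An n-cube has C(n,k)·2^(n-k) k-faces. Here C(5,1)·2^4 = 5·16 = 80.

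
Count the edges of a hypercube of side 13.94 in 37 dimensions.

Each of the 2^37 = 137438953472 vertices has degree 37; total edges = 37·2^37/2 = 2542620639232.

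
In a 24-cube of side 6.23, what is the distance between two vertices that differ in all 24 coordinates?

The space diagonal of an n-cube of side s is s√n. Here 6.23·√24 ≈ 30.5206.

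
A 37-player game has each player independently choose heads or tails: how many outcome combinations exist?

The 37-cube has 2^37 = 137438953472 vertices.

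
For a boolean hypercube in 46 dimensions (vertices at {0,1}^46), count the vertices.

Number of vertices = 2^46 = 70368744177664.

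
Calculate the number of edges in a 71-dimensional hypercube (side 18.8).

The 71-cube has n·2^(n-1) = 71·2^70 = 71·1180591620717411303424 = 83822005070936202543104 edges.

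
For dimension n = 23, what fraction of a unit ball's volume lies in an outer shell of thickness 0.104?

1 - (1-0.104)^23 ≈ 0.920001 ≈ 92.00%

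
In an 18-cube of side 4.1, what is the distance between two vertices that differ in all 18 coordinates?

Diagonal = √18 · 4.1 ≈ 17.3948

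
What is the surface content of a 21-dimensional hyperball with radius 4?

S = n·V_n(r)/r = 21·V_21(4)/4 (volume-to-surface relation), giving 2251799813685248·π^10/654729075 ≈ 3.22082e+11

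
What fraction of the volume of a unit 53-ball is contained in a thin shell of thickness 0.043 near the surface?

1 - (1-0.043)^53 ≈ 0.902651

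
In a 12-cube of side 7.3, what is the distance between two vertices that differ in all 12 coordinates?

Diagonal = √12 · 7.3 ≈ 25.2879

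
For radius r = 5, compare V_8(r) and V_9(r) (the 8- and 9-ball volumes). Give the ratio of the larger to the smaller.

V_8(5) ≈ 1.58543e+06, V_9(5) ≈ 6.4424e+06. The 9-ball is larger by a factor of 4.063.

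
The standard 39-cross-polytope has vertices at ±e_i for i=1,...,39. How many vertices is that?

The vertices are ±e_1, ..., ±e_39, so there are 2·39 = 78.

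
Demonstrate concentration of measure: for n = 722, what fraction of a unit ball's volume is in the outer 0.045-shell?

1 - (1-0.045)^722 ≈ 1 - 3.651e-15 ≈ (100 - 3.66e-13)%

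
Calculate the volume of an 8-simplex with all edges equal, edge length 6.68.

For a regular n-simplex with edge a, V = (a^n / n!)·√((n+1)/2^n). With a=6.68, n=8: V ≈ 18.4371.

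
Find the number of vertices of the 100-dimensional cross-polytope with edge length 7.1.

An n-cross-polytope has 2n vertices; here n = 100, giving 200.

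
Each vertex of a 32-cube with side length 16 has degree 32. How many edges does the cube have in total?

An n-cube has n·2^(n-1) edges. With n = 32: 32·2147483648 = 68719476736.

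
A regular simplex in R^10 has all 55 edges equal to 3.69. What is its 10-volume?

V_10 = √(11) · 3.69^10 / (10! · 2^(10/2)) ≈ 0.0133674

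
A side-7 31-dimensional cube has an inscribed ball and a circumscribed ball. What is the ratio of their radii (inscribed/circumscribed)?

Ratio = (s/2)/(s√31/2) = 31^(-1/2) ≈ 0.179605.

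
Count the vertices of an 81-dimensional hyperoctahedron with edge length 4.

The 81-dimensional cross-polytope has 2n = 2·81 = 162 vertices.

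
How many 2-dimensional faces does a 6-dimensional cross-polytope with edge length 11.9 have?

f_2(6-orthoplex) = 2^3 · (6 choose 3) = 160.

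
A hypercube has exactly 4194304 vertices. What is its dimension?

n = log_2(4194304) = 22.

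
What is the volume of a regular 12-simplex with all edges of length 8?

V = (8^12 / 12!) · √((12+1) / 2^12) ≈ 8.08229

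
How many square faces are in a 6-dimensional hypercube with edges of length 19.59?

f_2(6-cube) = (6 choose 2) · 2^4 = 240.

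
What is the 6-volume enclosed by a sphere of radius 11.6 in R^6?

V_6(11.6) = π^(6/2) · (11.6)^6 / Γ(6/2 + 1) ≈ 1.25906e+07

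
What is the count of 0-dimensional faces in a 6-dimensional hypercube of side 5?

An n-cube has C(n,k)·2^(n-k) k-faces. Here C(6,0)·2^6 = 1·64 = 64.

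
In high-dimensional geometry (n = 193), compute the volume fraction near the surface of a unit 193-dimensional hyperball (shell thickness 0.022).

1 - (1-0.022)^193 ≈ 0.986342 ≈ 98.63%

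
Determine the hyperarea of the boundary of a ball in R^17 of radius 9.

S = n·V_n(r)/r = 17·V_17(9)/9 (volume-to-surface relation), giving 11712917736940032·π^8/25025 ≈ 4.44109e+15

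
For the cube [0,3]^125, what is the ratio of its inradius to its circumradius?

r_in / r_out = (3/2) / (3√125/2) = 1/√125 ≈ 0.0894427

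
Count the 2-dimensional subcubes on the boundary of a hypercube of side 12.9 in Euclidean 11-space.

Number of 2-faces = C(11,2) · 2^(11-2) = 55 · 512 = 28160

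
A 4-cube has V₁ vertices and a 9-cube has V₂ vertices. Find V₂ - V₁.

V₁ = 2^4 = 16. V₂ = 2^9 = 512. V₂ - V₁ = 496.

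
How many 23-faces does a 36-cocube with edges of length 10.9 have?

f_23(36-orthoplex) = 2^24 · (36 choose 24) = 20999667135283200.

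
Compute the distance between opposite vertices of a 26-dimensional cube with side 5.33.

Diagonal = √26 · 5.33 ≈ 27.1778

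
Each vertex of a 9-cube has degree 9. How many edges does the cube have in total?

An n-cube has n·2^(n-1) edges. With n = 9: 9·256 = 2304.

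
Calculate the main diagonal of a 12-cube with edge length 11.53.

d = √(11.53² + 11.53² + ... + 11.53²) [12 terms] = √(12·11.53²) = 11.53√12 ≈ 39.9411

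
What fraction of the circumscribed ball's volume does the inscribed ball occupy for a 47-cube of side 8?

V_in / V_out = (r_in/r_out)^47 = (1/√47)^47 = 47^(-47/2) ≈ 5.07809e-40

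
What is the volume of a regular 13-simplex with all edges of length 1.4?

Volume = 1.4^13 · √(14/2^13) / 13! ≈ 5.2693e-10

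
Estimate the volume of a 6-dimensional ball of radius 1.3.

V_6(1.3) = π^(6/2) · (1.3)^6 / Γ(6/2 + 1) ≈ 24.9436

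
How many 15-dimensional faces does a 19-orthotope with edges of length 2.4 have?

f_15(19-cube) = (19 choose 15) · 2^4 = 62016.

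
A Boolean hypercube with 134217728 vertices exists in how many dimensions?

Since 2^n = 134217728, we have n = 27.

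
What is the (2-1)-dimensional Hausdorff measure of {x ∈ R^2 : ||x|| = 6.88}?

S_2(6.88) = 2·π^(2/2)·(6.88)^1 / Γ(2/2) = 2πr = 2π·6.88 ≈ 43.2283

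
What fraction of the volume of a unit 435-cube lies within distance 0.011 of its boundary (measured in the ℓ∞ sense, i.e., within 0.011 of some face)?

1 - (1 - 2·0.011)^435 = 1 - 0.978^435 ≈ 0.999937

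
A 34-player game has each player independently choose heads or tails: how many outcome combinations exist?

An n-cube has 2^n vertices; for n = 34 that is 2^34 = 17179869184.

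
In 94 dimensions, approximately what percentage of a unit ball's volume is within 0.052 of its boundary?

1 - (1-0.052)^94 ≈ 0.993393 ≈ 99.34%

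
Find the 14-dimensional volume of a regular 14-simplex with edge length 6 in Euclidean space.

V_14 = √(15) · 6^14 / (14! · 2^(14/2)) ≈ 0.0271985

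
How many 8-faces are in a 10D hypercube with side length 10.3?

f_8(10-cube) = (10 choose 8) · 2^2 = 180.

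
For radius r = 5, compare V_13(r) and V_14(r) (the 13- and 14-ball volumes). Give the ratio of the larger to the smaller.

V_13(5) ≈ 1.11161e+09, V_14(5) ≈ 3.65762e+09. The 14-ball is larger by a factor of 3.29.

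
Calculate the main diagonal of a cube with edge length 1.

Diagonal = √3 · 1 ≈ 1.73205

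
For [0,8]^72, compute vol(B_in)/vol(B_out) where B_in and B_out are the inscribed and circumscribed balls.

Volume scales as r^n, and r_in/r_out = 1/√72, giving (1/√72)^72 ≈ 1.36782e-67.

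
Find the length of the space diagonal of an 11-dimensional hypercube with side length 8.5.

Diagonal = √11 · 8.5 ≈ 28.1913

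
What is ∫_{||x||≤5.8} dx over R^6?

Volume = π^{6/2}·(5.8)^6/Γ(4) ≈ 196728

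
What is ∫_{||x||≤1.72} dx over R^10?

Volume = π^{10/2}·(1.72)^10/Γ(6) ≈ 577.9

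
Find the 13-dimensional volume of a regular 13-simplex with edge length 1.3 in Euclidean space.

V = (1.3^13 / 13!) · √((13+1) / 2^13) ≈ 2.01072e-10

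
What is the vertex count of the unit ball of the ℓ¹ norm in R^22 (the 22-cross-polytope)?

An n-cross-polytope has 2n vertices; here n = 22, giving 44.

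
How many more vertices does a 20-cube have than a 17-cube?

The 20-cube has 2^20 = 1048576 vertices. The 17-cube has 2^17 = 131072 vertices. Difference: 1048576 - 131072 = 917504.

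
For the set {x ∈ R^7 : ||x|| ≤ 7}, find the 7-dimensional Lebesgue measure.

V = 1882384·π^3/15 ≈ 3.89105e+06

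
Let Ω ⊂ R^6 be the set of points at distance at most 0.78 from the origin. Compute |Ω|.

Volume = π^{6/2}·(0.78)^6/Γ(4) ≈ 1.16377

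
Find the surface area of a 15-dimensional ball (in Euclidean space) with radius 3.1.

S = n·V_n(r)/r = 15·V_15(3.1)/3.1 (volume-to-surface relation), giving 4.33097e+07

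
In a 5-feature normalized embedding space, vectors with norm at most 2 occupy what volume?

The n-ball volume is π^(n/2)·r^n/Γ(n/2+1). With n=5, r=2: V = 256·π^2/15 ≈ 168.441.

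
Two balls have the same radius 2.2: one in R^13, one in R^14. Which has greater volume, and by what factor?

V_13(2.2) ≈ 25753.5, V_14(2.2) ≈ 37285.2. The 14-ball is larger by a factor of 1.448.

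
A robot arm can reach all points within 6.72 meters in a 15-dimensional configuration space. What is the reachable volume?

V_15(6.72) = π^(15/2) · (6.72)^15 / Γ(15/2 + 1) ≈ 9.81678e+11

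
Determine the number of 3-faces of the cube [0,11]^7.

An n-cube has C(n,k)·2^(n-k) k-faces. Here C(7,3)·2^4 = 35·16 = 560.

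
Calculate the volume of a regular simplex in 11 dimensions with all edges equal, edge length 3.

V_11 = √(12) · 3^11 / (11! · 2^(11/2)) ≈ 0.000339706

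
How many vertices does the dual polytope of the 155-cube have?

An n-cross-polytope has 2n vertices; here n = 155, giving 310.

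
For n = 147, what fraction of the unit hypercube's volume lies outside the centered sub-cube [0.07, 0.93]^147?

Shell fraction = 1 - (1-0.14)^147 ≈ 1 - 2.351e-10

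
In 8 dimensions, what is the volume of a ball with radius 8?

Volume = π^{8/2}·(8)^8/Γ(5) = 2097152·π^4/3 ≈ 6.80939e+07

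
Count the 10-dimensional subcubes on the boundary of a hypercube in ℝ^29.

An n-cube has C(n,k)·2^(n-k) k-faces. Here C(29,10)·2^19 = 20030010·524288 = 10501493882880.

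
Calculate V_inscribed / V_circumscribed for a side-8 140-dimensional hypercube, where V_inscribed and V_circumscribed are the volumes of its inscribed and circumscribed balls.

Volume scales as r^n, and r_in/r_out = 1/√140, giving (1/√140)^140 ≈ 5.90252e-151.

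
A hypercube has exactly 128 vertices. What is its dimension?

2^n = 128 ⇒ n = log_2(128) = 7.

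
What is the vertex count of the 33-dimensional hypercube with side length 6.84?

The 33-cube has 2^33 = 8589934592 vertices.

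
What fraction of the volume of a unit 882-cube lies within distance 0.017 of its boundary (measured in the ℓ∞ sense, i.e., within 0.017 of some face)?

1 - (1 - 2·0.017)^882 = 1 - 0.966^882 ≈ 1 - 5.621e-14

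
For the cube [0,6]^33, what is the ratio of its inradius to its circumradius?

For an n-cube of any side s, the inradius is s/2 and the circumradius is s√n/2, so the ratio is 1/√33 ≈ 0.174078.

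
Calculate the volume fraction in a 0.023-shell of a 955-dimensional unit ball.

1 - (1-0.023)^955 ≈ 1 - 2.235e-10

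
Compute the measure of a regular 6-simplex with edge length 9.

Volume = 9^6 · √(7/2^6) / 6! ≈ 244.108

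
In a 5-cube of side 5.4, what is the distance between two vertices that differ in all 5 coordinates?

Diagonal = √5 · 5.4 ≈ 12.0748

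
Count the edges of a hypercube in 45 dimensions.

Number of 1-faces = C(45,1)·2^(45-1) = 45·17592186044416 = 791648371998720.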